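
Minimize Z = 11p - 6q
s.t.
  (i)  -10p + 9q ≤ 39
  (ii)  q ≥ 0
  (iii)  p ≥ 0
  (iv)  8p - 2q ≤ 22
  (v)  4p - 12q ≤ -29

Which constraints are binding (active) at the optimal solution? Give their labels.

Vertices and Z = 11p - 6q:
  (0, 13/3) → Z = -26
  (69/13, 133/13) → Z = -3
  (0, 29/12) → Z = -29/2
  (161/44, 40/11) → Z = 811/44

The minimum is at (0, 13/3). Substituting into each constraint, equality holds for (i) and (iii); the remaining constraints have slack.

(i) and (iii)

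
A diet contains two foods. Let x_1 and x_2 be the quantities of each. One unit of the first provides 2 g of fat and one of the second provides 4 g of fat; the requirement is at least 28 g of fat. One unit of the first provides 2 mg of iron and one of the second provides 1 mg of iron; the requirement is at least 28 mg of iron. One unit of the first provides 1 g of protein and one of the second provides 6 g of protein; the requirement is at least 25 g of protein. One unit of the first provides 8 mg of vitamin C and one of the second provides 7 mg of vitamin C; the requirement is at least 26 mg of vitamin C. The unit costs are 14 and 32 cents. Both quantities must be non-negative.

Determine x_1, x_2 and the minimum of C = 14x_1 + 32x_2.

x_1 = 13, x_2 = 2, minimum C = 246

Vertices and C = 14x_1 + 32x_2:
  (0, 28) → C = 896
  (25, 0) → C = 350
  (13, 2) → C = 246
The feasible region is unbounded (it extends along (0, 1), (1, 0)), but C strictly increases along every unbounded feasible direction, so there is no improving ray and the minimum is attained at a vertex.

The optimum lies where 2x_1 + x_2 = 28 and x_1 + 6x_2 = 25.
Solving simultaneously gives x_1 = 13, x_2 = 2.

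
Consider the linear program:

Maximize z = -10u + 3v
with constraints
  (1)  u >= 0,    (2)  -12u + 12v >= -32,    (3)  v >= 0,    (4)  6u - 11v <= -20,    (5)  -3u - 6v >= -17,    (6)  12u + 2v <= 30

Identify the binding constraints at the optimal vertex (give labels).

(1) and (5)

Feasible corners and z = -10u + 3v:
  (0, 20/11) → z = 60/11
  (0, 17/6) → z = 17/2
  (67/69, 54/23) → z = -8/3

The maximum is at (0, 17/6). Substituting into each constraint, equality holds for (1) and (5); the remaining constraints have slack.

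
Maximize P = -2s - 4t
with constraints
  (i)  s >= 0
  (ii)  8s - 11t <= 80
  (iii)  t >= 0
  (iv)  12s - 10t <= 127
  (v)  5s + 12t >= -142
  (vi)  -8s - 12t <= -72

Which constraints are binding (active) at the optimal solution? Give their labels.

(iii) and (vi)

Vertices and P = -2s - 4t:
  (0, 6) → P = -24
  (10, 0) → P = -20
  (597/52, 14/13) → P = -709/26
  (9, 0) → P = -18
The feasible region is unbounded (it extends along (0, 1), (5, 6)), but P strictly decreases along every unbounded feasible direction, so there is no improving ray and the maximum is attained at a vertex.

The maximum is at (9, 0). Substituting into each constraint, equality holds for (iii) and (vi); the remaining constraints have slack.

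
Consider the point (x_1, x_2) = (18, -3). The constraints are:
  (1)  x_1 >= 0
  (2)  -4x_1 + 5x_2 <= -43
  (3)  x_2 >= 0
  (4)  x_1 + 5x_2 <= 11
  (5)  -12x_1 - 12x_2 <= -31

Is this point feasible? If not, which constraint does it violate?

not feasible — violates (3)

Constraint (3): x_2 = -3, which is not ≥ 0. All other constraints are satisfied.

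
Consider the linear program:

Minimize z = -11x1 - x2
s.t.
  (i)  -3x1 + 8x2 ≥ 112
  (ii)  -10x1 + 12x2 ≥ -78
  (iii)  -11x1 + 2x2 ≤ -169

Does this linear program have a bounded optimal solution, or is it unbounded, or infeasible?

From the feasible point (492/11, 677/22), moving in the direction (12, 10) keeps every constraint satisfied while z decreases without bound.

unbounded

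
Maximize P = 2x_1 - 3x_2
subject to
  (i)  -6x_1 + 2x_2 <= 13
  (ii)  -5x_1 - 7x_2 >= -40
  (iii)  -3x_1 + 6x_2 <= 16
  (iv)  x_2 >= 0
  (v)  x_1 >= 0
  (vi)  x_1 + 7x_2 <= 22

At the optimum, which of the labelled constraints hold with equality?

(ii) and (iv)

Vertices and P = 2x_1 - 3x_2:
  (8, 0) → P = 16
  (9/2, 5/2) → P = 3/2
  (0, 8/3) → P = -8
  (20/27, 82/27) → P = -206/27
  (0, 0) → P = 0

The maximum is at (8, 0). Substituting into each constraint, equality holds for (ii) and (iv); the remaining constraints have slack.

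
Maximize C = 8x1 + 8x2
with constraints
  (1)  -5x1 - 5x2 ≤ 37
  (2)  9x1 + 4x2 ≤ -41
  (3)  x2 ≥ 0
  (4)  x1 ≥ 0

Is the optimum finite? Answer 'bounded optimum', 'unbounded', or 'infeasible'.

infeasible

The boundaries -5x1 - 5x2 = 37 and x2 = 0 meet at (-37/5, 0), but that point violates x1 ≥ 0. Every candidate vertex is excluded by some other constraint, so the feasible region is empty.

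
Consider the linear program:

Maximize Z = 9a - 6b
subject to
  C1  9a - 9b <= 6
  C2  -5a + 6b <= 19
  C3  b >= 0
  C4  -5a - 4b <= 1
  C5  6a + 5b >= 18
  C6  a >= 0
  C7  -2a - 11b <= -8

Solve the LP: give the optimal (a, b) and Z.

a = 23, b = 67/3, maximum Z = 73

Corner points and Z = 9a - 6b:
  (23, 67/3) → Z = 73
  (64/33, 14/11) → Z = 108/11
  (13/61, 204/61) → Z = -1107/61

At the optimal vertex, 9a - 9b = 6 and -5a + 6b = 19.
Solving simultaneously gives a = 23, b = 67/3.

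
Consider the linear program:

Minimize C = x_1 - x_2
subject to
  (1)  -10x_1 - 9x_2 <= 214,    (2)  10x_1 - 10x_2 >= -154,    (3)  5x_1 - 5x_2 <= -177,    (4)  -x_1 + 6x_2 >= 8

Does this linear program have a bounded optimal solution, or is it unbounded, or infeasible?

Constraints 10x_1 - 10x_2 ≥ -154 and 5x_1 - 5x_2 ≤ -177 have parallel boundaries but demand opposite sides — no point can satisfy both, so the region is empty.

infeasible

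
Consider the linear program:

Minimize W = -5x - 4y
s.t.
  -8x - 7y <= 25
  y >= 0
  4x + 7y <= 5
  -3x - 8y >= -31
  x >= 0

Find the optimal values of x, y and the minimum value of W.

x = 5/4, y = 0, minimum W = -25/4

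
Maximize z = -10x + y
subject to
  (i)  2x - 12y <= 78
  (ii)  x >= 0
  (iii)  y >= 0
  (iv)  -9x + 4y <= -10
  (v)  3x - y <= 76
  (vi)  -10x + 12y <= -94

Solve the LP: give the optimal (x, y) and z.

The optimum lies where y = 0 and -10x + 12y = -94.
Solving simultaneously gives x = 47/5, y = 0.

x = 47/5, y = 0, maximum z = -94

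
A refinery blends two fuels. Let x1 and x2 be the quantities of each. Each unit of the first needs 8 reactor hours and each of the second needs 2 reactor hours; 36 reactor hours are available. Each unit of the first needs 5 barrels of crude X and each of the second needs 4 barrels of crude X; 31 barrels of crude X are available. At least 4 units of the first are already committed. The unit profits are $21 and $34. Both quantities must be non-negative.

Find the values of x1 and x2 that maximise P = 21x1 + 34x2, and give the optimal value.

The optimum lies where 8x1 + 2x2 = 36 and x1 = 4.
Solving simultaneously gives x1 = 4, x2 = 2.

x1 = 4, x2 = 2, maximum P = 152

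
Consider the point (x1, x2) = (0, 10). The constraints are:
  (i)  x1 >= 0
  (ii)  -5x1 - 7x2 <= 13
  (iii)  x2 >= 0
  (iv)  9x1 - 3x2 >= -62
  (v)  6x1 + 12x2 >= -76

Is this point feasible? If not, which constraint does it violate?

feasible

(i): 0 ≥ 0 ✓
(ii): -70 ≤ 13 ✓
(iii): 10 ≥ 0 ✓
(iv): -30 ≥ -62 ✓
(v): 120 ≥ -76 ✓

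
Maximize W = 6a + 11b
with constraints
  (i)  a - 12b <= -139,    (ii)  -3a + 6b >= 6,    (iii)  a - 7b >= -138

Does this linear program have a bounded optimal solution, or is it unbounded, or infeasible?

bounded optimum

Extreme points and W = 6a + 11b:
  (127/5, 137/10) → W = 3031/10
  (-683/5, 1/5) → W = -4087/5
  (262/5, 136/5) → W = 3068/5
The feasible region has finitely many vertices and no improving ray; the maximum is 3068/5 at (262/5, 136/5).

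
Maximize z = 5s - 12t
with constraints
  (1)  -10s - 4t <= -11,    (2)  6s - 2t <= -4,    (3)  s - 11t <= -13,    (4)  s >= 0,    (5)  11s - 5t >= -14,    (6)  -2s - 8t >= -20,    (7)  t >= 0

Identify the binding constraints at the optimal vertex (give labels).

(1) and (2)

Vertices and z = 5s - 12t:
  (3/22, 53/22) → z = -621/22
  (1/9, 89/36) → z = -262/9
  (2/13, 32/13) → z = -374/13

The maximum is at (3/22, 53/22). Substituting into each constraint, equality holds for (1) and (2); the remaining constraints have slack.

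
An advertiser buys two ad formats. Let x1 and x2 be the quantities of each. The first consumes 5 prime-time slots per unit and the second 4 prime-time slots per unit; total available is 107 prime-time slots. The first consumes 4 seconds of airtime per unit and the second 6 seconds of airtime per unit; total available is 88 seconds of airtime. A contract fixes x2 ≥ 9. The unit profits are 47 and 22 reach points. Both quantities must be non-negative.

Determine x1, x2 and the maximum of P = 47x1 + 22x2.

x1 = 17/2, x2 = 9, maximum P = 1195/2

Vertices and P = 47x1 + 22x2:
  (0, 44/3) → P = 968/3
  (0, 9) → P = 198
  (17/2, 9) → P = 1195/2

The binding constraints are 4x1 + 6x2 = 88 and x2 = 9.
Solving simultaneously gives x1 = 17/2, x2 = 9.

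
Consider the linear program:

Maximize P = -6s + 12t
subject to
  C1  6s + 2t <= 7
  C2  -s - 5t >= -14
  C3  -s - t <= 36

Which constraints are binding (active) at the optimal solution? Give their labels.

C2 and C3

Vertices and P = -6s + 12t:
  (1/4, 11/4) → P = 63/2
  (79/4, -223/4) → P = -1575/2
  (-97/2, 25/2) → P = 441

The maximum is at (-97/2, 25/2). Substituting into each constraint, equality holds for C2 and C3; the remaining constraints have slack.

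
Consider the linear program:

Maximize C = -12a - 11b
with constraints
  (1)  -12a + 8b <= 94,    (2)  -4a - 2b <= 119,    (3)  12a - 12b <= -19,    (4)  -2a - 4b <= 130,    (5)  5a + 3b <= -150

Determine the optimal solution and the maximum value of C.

a = -61/3, b = -75/4, maximum C = 1801/4

Extreme points and C = -12a - 11b:
  (-61/3, -75/4) → C = 1801/4
  (-39/2, -35/2) → C = 853/2
  (-619/32, -1705/96) → C = 41039/96

At the optimal vertex, -12a + 8b = 94 and 12a - 12b = -19.
Solving simultaneously gives a = -61/3, b = -75/4.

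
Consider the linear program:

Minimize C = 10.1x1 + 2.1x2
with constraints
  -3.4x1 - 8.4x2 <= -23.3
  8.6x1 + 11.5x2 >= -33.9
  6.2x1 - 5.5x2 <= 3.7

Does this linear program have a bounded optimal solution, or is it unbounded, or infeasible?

From the feasible point (-55271/3314, 15782/1657), moving in the direction (-11.5, 8.6) keeps every constraint satisfied while C decreases without bound.

unbounded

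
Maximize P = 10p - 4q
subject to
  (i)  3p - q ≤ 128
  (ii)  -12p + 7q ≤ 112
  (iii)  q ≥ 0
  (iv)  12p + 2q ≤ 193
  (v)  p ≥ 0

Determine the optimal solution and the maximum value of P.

p = 193/12, q = 0, maximum P = 965/6

Extreme points and P = 10p - 4q:
  (1127/108, 305/9) → P = -1685/54
  (0, 16) → P = -64
  (193/12, 0) → P = 965/6
  (0, 0) → P = 0

At the optimal vertex, q = 0 and 12p + 2q = 193.
Solving simultaneously gives p = 193/12, q = 0.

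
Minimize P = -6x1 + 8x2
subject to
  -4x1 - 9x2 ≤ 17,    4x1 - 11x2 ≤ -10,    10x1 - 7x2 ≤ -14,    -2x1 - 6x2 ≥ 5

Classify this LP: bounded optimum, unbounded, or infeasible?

Corner points and P = -6x1 + 8x2:
  (-277/80, -7/20) → P = 719/40
  (-19/2, 7/3) → P = 227/3
  (-5/2, 0) → P = 15
The feasible region has finitely many vertices and no improving ray; the minimum is 15 at (-5/2, 0).

bounded optimum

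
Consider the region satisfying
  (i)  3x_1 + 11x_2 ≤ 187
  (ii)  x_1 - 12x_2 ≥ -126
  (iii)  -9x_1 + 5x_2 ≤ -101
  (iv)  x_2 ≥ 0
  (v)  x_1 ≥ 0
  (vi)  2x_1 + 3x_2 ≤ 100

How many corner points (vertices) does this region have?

5

Intersecting each pair of boundary lines and keeping only the points that satisfy every inequality leaves:
  (858/47, 565/47)
  (539/13, 74/13)
  (1842/103, 1235/103)
  (101/9, 0)
  (50, 0)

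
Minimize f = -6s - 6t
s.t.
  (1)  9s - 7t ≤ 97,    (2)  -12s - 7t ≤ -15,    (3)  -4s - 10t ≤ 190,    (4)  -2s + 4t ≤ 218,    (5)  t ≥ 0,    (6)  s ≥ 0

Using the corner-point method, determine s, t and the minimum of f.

s = 87, t = 98, minimum f = -1110

Vertices and f = -6s - 6t:
  (87, 98) → f = -1110
  (97/9, 0) → f = -194/3
  (5/4, 0) → f = -15/2
  (0, 15/7) → f = -90/7
  (0, 109/2) → f = -327

At the optimal vertex, 9s - 7t = 97 and -2s + 4t = 218.
Solving simultaneously gives s = 87, t = 98.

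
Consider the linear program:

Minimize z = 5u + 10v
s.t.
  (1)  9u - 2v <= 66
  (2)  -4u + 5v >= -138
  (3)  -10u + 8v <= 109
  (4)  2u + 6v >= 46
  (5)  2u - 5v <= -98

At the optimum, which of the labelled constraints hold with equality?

Corner points and z = 5u + 10v:
  (373/26, 1641/52) → z = 5035/13
  (526/41, 1014/41) → z = 12770/41
  (239/34, 381/17) → z = 8815/34

The minimum is at (239/34, 381/17). Substituting into each constraint, equality holds for (3) and (5); the remaining constraints have slack.

(3) and (5)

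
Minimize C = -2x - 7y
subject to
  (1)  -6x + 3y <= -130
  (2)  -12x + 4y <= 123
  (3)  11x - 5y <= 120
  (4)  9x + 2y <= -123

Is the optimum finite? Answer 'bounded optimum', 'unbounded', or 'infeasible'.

The boundaries -6x + 3y = -130 and -12x + 4y = 123 meet at (-889/12, -383/2), but that point violates 11x - 5y ≤ 120. Every candidate vertex is excluded by some other constraint, so the feasible region is empty.

infeasible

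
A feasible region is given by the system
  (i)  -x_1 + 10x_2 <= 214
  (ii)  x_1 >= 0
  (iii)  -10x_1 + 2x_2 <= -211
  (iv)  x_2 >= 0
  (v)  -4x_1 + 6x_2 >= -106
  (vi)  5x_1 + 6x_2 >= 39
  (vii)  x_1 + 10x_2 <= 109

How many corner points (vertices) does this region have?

Pairwise boundary intersections that survive every other constraint:
  (211/10, 0)
  (388/17, 293/34)
  (53/2, 0)
  (857/23, 165/23)

4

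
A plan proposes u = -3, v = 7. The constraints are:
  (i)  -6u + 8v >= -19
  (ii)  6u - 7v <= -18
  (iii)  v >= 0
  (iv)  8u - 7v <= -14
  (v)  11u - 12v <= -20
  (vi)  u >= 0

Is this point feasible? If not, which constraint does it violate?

not feasible — violates (vi)

Constraint (vi): u = -3, which is not ≥ 0. All other constraints are satisfied.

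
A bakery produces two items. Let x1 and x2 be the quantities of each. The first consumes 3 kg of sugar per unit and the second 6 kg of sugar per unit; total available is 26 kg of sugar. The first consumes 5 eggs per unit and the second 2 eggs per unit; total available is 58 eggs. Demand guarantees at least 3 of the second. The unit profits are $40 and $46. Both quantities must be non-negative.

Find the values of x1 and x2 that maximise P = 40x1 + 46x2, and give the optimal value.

x1 = 8/3, x2 = 3, maximum P = 734/3

Corner points and P = 40x1 + 46x2:
  (0, 13/3) → P = 598/3
  (0, 3) → P = 138
  (8/3, 3) → P = 734/3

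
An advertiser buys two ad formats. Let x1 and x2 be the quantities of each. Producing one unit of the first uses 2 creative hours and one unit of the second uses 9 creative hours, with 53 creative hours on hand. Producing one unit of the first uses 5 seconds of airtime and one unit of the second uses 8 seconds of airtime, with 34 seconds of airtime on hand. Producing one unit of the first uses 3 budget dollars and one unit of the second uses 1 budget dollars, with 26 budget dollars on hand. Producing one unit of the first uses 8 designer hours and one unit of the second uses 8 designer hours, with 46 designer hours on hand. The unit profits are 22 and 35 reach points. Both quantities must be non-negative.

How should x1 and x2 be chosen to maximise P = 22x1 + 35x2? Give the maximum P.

x1 = 4, x2 = 7/4, maximum P = 597/4

The optimum lies where 5x1 + 8x2 = 34 and 8x1 + 8x2 = 46.
Solving simultaneously gives x1 = 4, x2 = 7/4.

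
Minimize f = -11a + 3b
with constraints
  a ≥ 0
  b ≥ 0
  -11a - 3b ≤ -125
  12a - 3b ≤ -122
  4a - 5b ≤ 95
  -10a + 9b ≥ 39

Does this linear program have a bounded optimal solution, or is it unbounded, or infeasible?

Corner points and f = -11a + 3b:
  (0, 125/3) → f = 125
  (3/23, 2842/69) → f = 2809/23
The feasible region has finitely many vertices and no improving ray; the minimum is 2809/23 at (3/23, 2842/69).

bounded optimum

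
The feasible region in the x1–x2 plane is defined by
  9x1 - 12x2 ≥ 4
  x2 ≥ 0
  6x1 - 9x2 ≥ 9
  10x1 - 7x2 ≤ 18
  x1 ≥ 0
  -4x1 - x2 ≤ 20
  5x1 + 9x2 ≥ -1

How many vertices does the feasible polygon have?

Pairwise boundary intersections that survive every other constraint:
  (3/2, 0)
  (9/5, 0)
  (33/16, 3/8)

3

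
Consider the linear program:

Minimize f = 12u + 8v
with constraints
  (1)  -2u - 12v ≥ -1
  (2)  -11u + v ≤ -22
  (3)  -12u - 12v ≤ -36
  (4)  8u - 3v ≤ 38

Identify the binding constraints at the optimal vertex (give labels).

(1) and (3)

Vertices and f = 12u + 8v:
  (7/2, -1/2) → f = 38
  (9/2, -2/3) → f = 146/3
  (47/11, -14/11) → f = 452/11

The minimum is at (7/2, -1/2). Substituting into each constraint, equality holds for (1) and (3); the remaining constraints have slack.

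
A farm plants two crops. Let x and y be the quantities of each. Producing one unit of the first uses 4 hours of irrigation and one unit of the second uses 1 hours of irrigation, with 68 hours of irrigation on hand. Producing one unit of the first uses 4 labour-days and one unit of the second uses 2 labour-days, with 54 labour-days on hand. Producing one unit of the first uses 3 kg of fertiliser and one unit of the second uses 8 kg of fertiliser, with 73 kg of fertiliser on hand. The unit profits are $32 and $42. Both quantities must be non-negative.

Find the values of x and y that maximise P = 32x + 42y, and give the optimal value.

x = 11, y = 5, maximum P = 562

Feasible corners and P = 32x + 42y:
  (0, 0) → P = 0
  (0, 73/8) → P = 1533/4
  (27/2, 0) → P = 432
  (11, 5) → P = 562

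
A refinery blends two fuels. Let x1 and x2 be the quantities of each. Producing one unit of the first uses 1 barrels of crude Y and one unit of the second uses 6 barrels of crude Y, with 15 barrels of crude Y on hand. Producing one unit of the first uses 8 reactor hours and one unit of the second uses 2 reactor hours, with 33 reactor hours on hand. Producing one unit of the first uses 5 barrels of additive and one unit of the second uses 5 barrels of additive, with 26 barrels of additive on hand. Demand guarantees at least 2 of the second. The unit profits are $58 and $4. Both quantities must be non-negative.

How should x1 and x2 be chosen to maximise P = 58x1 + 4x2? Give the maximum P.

x1 = 3, x2 = 2, maximum P = 182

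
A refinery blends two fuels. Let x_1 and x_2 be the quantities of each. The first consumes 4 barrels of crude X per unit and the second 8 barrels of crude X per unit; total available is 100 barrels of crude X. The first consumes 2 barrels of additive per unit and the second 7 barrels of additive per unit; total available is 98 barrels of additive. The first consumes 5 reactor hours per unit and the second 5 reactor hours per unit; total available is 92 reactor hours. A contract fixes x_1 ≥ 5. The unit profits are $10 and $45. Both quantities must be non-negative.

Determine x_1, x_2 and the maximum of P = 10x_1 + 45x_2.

x_1 = 5, x_2 = 10, maximum P = 500

Corner points and P = 10x_1 + 45x_2:
  (92/5, 0) → P = 184
  (5, 0) → P = 50
  (59/5, 33/5) → P = 415
  (5, 10) → P = 500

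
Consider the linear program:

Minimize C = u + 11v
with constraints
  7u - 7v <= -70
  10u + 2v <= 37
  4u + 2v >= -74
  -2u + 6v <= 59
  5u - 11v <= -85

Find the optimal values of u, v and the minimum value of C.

Vertices and C = u + 11v:
  (-1/4, 39/4) → C = 107
  (-25/6, 35/6) → C = 60
  (-281/14, 22/7) → C = 29/2
  (-164/9, -5/9) → C = -73/3

The optimum lies where 4u + 2v = -74 and 5u - 11v = -85.
Solving simultaneously gives u = -164/9, v = -5/9.

u = -164/9, v = -5/9, minimum C = -73/3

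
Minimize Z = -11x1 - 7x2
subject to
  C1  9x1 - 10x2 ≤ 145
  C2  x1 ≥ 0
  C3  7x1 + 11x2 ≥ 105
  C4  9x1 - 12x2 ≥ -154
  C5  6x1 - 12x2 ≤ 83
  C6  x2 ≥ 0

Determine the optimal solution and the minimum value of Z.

Extreme points and Z = -11x1 - 7x2:
  (1640/9, 299/2) → Z = -54917/18
  (455/24, 41/16) → Z = -10871/48
  (0, 105/11) → Z = -735/11
  (0, 77/6) → Z = -539/6
  (2173/150, 49/150) → Z = -4041/25

At the optimal vertex, 9x1 - 10x2 = 145 and 9x1 - 12x2 = -154.
Solving simultaneously gives x1 = 1640/9, x2 = 299/2.

x1 = 1640/9, x2 = 299/2, minimum Z = -54917/18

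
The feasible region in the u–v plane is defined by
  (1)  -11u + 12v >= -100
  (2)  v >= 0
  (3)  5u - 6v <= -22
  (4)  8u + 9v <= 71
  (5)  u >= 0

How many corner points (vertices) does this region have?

Pairwise boundary intersections that survive every other constraint:
  (76/31, 177/31)
  (0, 11/3)
  (0, 71/9)

3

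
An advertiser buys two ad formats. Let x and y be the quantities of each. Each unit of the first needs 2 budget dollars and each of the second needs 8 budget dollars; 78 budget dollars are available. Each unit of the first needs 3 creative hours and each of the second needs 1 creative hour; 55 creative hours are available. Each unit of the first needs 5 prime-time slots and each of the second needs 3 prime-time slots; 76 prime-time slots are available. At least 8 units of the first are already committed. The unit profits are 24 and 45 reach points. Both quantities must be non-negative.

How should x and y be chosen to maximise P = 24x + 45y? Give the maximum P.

The optimum lies where 2x + 8y = 78 and 5x + 3y = 76.
Solving simultaneously gives x = 11, y = 7.

x = 11, y = 7, maximum P = 579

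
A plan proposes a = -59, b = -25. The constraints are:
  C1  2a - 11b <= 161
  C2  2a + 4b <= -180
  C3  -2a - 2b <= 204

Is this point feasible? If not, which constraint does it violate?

feasible

C1: 157 ≤ 161 ✓
C2: -218 ≤ -180 ✓
C3: 168 ≤ 204 ✓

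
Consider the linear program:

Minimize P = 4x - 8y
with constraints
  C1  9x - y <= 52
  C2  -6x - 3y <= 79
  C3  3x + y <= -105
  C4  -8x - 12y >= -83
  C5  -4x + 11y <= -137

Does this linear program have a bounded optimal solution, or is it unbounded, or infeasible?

The boundaries 9x - y = 52 and -6x - 3y = 79 meet at (7/3, -31), but that point violates 3x + y ≤ -105. Every candidate vertex is excluded by some other constraint, so the feasible region is empty.

infeasible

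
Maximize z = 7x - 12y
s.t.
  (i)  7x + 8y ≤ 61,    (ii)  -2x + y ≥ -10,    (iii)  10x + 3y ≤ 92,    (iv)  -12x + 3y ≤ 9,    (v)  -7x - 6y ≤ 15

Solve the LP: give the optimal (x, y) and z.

At the optimal vertex, -2x + y = -10 and -7x - 6y = 15.
Solving simultaneously gives x = 45/19, y = -100/19.

x = 45/19, y = -100/19, maximum z = 1515/19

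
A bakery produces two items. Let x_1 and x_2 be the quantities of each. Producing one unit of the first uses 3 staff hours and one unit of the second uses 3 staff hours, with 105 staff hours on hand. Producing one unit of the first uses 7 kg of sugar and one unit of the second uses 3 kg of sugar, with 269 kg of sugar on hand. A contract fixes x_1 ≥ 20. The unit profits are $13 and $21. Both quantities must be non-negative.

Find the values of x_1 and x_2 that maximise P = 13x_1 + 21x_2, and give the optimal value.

Vertices and P = 13x_1 + 21x_2:
  (35, 0) → P = 455
  (20, 0) → P = 260
  (20, 15) → P = 575

At the optimal vertex, 3x_1 + 3x_2 = 105 and x_1 = 20.
Solving simultaneously gives x_1 = 20, x_2 = 15.

x_1 = 20, x_2 = 15, maximum P = 575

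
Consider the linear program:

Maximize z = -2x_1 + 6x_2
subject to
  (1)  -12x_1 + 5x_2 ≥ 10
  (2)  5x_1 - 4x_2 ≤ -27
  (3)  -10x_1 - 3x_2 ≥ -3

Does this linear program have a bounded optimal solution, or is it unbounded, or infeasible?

unbounded

From the feasible point (-69/55, 57/11), moving in the direction (-3, 10) keeps every constraint satisfied while z increases without bound.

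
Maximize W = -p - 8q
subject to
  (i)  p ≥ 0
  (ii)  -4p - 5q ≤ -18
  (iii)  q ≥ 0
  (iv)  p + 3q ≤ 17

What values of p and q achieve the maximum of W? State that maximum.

p = 9/2, q = 0, maximum W = -9/2

Feasible corners and W = -p - 8q:
  (0, 18/5) → W = -144/5
  (0, 17/3) → W = -136/3
  (9/2, 0) → W = -9/2
  (17, 0) → W = -17

The binding constraints are -4p - 5q = -18 and q = 0.
Solving simultaneously gives p = 9/2, q = 0.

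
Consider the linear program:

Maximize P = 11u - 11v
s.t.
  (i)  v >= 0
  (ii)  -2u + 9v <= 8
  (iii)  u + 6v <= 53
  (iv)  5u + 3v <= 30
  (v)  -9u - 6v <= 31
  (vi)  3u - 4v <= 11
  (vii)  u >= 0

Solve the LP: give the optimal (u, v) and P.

u = 153/29, v = 35/29, maximum P = 1298/29

The binding constraints are 5u + 3v = 30 and 3u - 4v = 11.
Solving simultaneously gives u = 153/29, v = 35/29.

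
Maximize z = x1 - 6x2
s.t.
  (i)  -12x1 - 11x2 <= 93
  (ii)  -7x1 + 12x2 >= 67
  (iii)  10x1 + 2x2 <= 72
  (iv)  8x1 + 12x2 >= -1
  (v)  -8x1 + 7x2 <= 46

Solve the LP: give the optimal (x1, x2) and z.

x1 = -83/47, x2 = 214/47, maximum z = -1367/47

Feasible corners and z = x1 - 6x2:
  (365/67, 587/67) → z = -3157/67
  (-83/47, 214/47) → z = -1367/47
  (206/43, 518/43) → z = -2902/43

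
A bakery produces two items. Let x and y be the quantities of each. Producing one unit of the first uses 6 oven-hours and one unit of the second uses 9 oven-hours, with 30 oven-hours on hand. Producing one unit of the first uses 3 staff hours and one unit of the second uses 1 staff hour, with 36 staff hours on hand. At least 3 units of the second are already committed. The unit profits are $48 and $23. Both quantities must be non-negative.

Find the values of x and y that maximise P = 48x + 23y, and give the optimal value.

Feasible corners and P = 48x + 23y:
  (0, 10/3) → P = 230/3
  (0, 3) → P = 69
  (1/2, 3) → P = 93

The binding constraints are 6x + 9y = 30 and y = 3.
Solving simultaneously gives x = 1/2, y = 3.

x = 1/2, y = 3, maximum P = 93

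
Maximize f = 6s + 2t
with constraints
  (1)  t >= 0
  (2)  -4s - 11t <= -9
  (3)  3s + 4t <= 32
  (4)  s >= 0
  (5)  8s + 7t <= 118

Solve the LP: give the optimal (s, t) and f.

Feasible corners and f = 6s + 2t:
  (9/4, 0) → f = 27/2
  (32/3, 0) → f = 64
  (0, 9/11) → f = 18/11
  (0, 8) → f = 16

The binding constraints are t = 0 and 3s + 4t = 32.
Solving simultaneously gives s = 32/3, t = 0.

s = 32/3, t = 0, maximum f = 64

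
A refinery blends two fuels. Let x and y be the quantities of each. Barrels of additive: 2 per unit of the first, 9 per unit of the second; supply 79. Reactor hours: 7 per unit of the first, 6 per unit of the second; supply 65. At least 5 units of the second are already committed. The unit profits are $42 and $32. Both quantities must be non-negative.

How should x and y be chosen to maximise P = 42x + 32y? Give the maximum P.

x = 5, y = 5, maximum P = 370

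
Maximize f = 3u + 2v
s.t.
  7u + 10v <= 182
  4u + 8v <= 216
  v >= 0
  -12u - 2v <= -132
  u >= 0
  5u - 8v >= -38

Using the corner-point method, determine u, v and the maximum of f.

The binding constraints are 7u + 10v = 182 and v = 0.
Solving simultaneously gives u = 26, v = 0.

u = 26, v = 0, maximum f = 78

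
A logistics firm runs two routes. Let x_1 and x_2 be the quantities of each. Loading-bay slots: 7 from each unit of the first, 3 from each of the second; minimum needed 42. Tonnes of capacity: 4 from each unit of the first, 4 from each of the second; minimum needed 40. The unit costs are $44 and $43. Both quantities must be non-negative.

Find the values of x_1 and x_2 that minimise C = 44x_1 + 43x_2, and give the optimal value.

x_1 = 3, x_2 = 7, minimum C = 433

Vertices and C = 44x_1 + 43x_2:
  (0, 14) → C = 602
  (10, 0) → C = 440
  (3, 7) → C = 433
The feasible region is unbounded (it extends along (0, 1), (1, 0)), but C strictly increases along every unbounded feasible direction, so there is no improving ray and the minimum is attained at a vertex.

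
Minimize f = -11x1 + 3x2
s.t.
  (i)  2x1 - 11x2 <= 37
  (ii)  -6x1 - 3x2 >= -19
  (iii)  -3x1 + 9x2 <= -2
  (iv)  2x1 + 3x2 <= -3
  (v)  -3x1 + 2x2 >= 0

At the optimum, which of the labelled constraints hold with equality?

Corner points and f = -11x1 + 3x2:
  (-311/15, -107/15) → f = 620/3
  (-74/29, -111/29) → f = 481/29
  (-7/9, -13/27) → f = 64/9
  (-6/13, -9/13) → f = 3

The minimum is at (-6/13, -9/13). Substituting into each constraint, equality holds for (iv) and (v); the remaining constraints have slack.

(iv) and (v)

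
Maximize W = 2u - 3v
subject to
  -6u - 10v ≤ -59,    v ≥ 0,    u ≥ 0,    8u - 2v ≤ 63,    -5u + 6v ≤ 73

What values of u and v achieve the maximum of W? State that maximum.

u = 187/23, v = 47/46, maximum W = 607/46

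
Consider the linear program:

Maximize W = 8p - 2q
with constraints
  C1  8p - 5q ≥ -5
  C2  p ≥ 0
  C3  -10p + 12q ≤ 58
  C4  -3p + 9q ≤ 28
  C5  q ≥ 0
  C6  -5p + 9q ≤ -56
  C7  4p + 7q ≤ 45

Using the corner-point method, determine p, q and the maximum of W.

Vertices and W = 8p - 2q:
  (56/5, 0) → W = 448/5
  (45/4, 0) → W = 90
  (797/71, 1/71) → W = 6374/71

The optimum lies where q = 0 and 4p + 7q = 45.
Solving simultaneously gives p = 45/4, q = 0.

p = 45/4, q = 0, maximum W = 90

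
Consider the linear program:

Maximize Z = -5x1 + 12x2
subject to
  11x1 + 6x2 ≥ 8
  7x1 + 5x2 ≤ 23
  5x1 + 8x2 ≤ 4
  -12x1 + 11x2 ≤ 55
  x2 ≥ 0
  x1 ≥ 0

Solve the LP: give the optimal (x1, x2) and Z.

Corner points and Z = -5x1 + 12x2:
  (20/29, 2/29) → Z = -76/29
  (8/11, 0) → Z = -40/11
  (4/5, 0) → Z = -4

x1 = 20/29, x2 = 2/29, maximum Z = -76/29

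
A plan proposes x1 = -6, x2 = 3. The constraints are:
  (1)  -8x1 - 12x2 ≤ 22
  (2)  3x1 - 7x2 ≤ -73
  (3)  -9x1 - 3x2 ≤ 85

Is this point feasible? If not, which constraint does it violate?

Constraint (2): 3x1 - 7x2 = -39, which is not ≤ -73. All other constraints are satisfied.

not feasible — violates (2)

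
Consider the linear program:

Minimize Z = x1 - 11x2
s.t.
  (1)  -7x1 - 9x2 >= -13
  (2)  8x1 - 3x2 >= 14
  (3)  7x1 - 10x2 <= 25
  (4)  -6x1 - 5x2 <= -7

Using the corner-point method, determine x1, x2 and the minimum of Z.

Extreme points and Z = x1 - 11x2:
  (55/31, 2/31) → Z = 33/31
  (355/133, -12/19) → Z = 1279/133
  (91/58, -14/29) → Z = 399/58
  (39/19, -101/95) → Z = 1306/95

The binding constraints are -7x1 - 9x2 = -13 and 8x1 - 3x2 = 14.
Solving simultaneously gives x1 = 55/31, x2 = 2/31.

x1 = 55/31, x2 = 2/31, minimum Z = 33/31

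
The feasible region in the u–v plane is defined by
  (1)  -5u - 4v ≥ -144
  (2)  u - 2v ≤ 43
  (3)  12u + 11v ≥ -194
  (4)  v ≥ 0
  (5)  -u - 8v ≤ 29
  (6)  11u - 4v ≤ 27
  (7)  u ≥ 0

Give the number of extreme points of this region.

4

Intersecting each pair of boundary lines and keeping only the points that satisfy every inequality leaves:
  (171/16, 1449/64)
  (0, 36)
  (27/11, 0)
  (0, 0)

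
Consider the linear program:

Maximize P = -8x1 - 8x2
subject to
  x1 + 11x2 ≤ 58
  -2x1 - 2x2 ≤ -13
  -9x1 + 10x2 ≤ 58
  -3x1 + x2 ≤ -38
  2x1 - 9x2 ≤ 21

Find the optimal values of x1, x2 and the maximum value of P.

Vertices and P = -8x1 - 8x2:
  (14, 4) → P = -144
  (753/31, 95/31) → P = -6784/31
  (321/25, 13/25) → P = -2672/25

The binding constraints are -3x1 + x2 = -38 and 2x1 - 9x2 = 21.
Solving simultaneously gives x1 = 321/25, x2 = 13/25.

x1 = 321/25, x2 = 13/25, maximum P = -2672/25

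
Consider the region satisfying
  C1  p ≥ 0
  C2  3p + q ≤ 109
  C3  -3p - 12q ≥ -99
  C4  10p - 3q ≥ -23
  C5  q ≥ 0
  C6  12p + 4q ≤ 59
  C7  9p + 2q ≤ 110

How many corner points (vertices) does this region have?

5

Pairwise boundary intersections that survive every other constraint:
  (0, 23/3)
  (0, 0)
  (7/43, 353/43)
  (26/11, 337/44)
  (59/12, 0)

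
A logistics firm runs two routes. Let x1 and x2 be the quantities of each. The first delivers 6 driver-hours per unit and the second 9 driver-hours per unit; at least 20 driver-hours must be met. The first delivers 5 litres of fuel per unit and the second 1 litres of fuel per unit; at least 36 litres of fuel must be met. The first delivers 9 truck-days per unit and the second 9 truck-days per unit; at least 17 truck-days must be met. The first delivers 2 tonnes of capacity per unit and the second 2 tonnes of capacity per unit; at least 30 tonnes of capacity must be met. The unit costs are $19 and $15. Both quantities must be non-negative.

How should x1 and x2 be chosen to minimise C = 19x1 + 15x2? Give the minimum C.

x1 = 21/4, x2 = 39/4, minimum C = 246

Corner points and C = 19x1 + 15x2:
  (0, 36) → C = 540
  (15, 0) → C = 285
  (21/4, 39/4) → C = 246
The feasible region is unbounded (it extends along (0, 1), (1, 0)), but C strictly increases along every unbounded feasible direction, so there is no improving ray and the minimum is attained at a vertex.

At the optimal vertex, 5x1 + x2 = 36 and 2x1 + 2x2 = 30.
Solving simultaneously gives x1 = 21/4, x2 = 39/4.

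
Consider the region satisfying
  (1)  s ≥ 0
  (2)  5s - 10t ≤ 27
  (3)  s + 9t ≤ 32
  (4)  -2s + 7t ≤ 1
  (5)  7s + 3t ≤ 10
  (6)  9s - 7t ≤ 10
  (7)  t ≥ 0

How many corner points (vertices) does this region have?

Of the 21 pairwise boundary intersections, those satisfying every inequality are:
  (0, 1/7)
  (0, 0)
  (67/55, 27/55)
  (25/19, 5/19)
  (10/9, 0)

5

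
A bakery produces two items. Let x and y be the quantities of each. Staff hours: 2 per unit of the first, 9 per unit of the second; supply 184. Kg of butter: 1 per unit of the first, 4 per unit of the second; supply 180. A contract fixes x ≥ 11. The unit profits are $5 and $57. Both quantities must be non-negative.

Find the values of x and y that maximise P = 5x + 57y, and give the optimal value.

x = 11, y = 18, maximum P = 1081

Vertices and P = 5x + 57y:
  (92, 0) → P = 460
  (11, 0) → P = 55
  (11, 18) → P = 1081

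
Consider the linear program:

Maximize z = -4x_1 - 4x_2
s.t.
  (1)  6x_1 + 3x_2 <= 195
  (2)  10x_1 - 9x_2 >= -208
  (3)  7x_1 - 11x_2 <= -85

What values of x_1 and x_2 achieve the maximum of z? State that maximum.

x_1 = -1523/47, x_2 = -606/47, maximum z = 8516/47

Extreme points and z = -4x_1 - 4x_2:
  (377/28, 533/14) → z = -1443/7
  (630/29, 625/29) → z = -5020/29
  (-1523/47, -606/47) → z = 8516/47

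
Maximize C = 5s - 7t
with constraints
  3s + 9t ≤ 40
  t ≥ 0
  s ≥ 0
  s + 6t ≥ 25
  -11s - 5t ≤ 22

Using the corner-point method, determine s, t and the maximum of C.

Extreme points and C = 5s - 7t:
  (0, 40/9) → C = -280/9
  (5/3, 35/9) → C = -170/9
  (0, 25/6) → C = -175/6

s = 5/3, t = 35/9, maximum C = -170/9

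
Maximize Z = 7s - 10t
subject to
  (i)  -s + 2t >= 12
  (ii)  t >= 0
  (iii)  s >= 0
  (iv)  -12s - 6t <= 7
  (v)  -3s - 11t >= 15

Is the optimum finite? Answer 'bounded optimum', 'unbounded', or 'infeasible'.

infeasible

The boundaries -s + 2t = 12 and s = 0 meet at (0, 6), but that point violates -3s - 11t ≥ 15. Every candidate vertex is excluded by some other constraint, so the feasible region is empty.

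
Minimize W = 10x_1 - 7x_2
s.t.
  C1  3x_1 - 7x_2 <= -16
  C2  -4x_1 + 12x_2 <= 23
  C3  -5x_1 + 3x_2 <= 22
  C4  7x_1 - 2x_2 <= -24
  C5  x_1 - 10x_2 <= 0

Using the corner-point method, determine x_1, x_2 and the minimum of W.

x_1 = -65/16, x_2 = 9/16, minimum W = -713/16

Feasible corners and W = 10x_1 - 7x_2:
  (-31/8, 5/8) → W = -345/8
  (-53/13, 7/13) → W = -579/13
  (-65/16, 9/16) → W = -713/16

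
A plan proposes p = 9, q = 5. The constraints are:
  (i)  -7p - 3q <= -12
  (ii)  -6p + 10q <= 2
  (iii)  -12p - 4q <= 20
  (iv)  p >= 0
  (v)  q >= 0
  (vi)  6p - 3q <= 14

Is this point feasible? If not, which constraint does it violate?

not feasible — violates (vi)

Constraint (vi): 6p - 3q = 39, which is not ≤ 14. All other constraints are satisfied.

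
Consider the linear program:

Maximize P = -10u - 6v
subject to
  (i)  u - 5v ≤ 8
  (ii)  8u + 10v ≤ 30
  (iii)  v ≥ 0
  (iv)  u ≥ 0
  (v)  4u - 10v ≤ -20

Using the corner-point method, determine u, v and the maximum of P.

Corner points and P = -10u - 6v:
  (0, 3) → P = -18
  (5/6, 7/3) → P = -67/3
  (0, 2) → P = -12

u = 0, v = 2, maximum P = -12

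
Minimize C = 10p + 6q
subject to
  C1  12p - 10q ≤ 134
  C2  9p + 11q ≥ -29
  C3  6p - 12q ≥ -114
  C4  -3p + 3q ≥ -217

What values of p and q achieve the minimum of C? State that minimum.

p = -267/29, q = 142/29, minimum C = -1818/29

Extreme points and C = 10p + 6q:
  (16/3, -7) → C = 34/3
  (229/7, 181/7) → C = 3376/7
  (-267/29, 142/29) → C = -1818/29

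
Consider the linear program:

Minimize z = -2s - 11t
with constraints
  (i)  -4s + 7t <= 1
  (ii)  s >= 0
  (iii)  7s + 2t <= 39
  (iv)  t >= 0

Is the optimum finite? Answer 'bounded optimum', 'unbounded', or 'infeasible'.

Vertices and z = -2s - 11t:
  (0, 1/7) → z = -11/7
  (271/57, 163/57) → z = -2335/57
  (0, 0) → z = 0
  (39/7, 0) → z = -78/7
The feasible region has finitely many vertices and no improving ray; the minimum is -2335/57 at (271/57, 163/57).

bounded optimum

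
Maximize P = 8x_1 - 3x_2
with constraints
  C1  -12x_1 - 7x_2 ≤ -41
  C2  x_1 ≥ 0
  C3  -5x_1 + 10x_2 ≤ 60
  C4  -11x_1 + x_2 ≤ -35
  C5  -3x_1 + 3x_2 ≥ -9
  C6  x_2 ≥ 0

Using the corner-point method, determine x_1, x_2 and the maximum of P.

x_1 = 18, x_2 = 15, maximum P = 99

The binding constraints are -5x_1 + 10x_2 = 60 and -3x_1 + 3x_2 = -9.
Solving simultaneously gives x_1 = 18, x_2 = 15.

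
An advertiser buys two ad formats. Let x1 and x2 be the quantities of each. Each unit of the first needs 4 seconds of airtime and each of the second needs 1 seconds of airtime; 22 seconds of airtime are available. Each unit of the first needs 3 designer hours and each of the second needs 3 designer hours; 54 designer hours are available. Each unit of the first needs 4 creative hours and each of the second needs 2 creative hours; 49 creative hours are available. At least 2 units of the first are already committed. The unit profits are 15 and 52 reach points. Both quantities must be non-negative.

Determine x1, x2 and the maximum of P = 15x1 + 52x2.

The binding constraints are 4x1 + x2 = 22 and x1 = 2.
Solving simultaneously gives x1 = 2, x2 = 14.

x1 = 2, x2 = 14, maximum P = 758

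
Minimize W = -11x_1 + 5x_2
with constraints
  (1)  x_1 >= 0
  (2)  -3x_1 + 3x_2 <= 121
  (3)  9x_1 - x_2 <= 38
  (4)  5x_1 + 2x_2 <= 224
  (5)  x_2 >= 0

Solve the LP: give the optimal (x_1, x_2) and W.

Feasible corners and W = -11x_1 + 5x_2:
  (0, 121/3) → W = 605/3
  (0, 0) → W = 0
  (235/24, 401/8) → W = 1715/12
  (38/9, 0) → W = -418/9

x_1 = 38/9, x_2 = 0, minimum W = -418/9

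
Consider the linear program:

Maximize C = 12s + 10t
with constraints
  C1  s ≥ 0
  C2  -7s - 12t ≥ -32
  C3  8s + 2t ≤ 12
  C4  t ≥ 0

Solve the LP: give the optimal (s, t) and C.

s = 40/41, t = 86/41, maximum C = 1340/41

Vertices and C = 12s + 10t:
  (0, 8/3) → C = 80/3
  (0, 0) → C = 0
  (40/41, 86/41) → C = 1340/41
  (3/2, 0) → C = 18

The binding constraints are -7s - 12t = -32 and 8s + 2t = 12.
Solving simultaneously gives s = 40/41, t = 86/41.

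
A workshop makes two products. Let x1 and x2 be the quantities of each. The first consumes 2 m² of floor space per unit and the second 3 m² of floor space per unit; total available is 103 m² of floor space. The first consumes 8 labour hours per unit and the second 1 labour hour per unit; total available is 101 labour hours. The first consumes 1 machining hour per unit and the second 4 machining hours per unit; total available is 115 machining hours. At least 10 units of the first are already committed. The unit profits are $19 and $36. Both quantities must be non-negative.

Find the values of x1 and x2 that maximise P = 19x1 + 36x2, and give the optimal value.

Vertices and P = 19x1 + 36x2:
  (101/8, 0) → P = 1919/8
  (10, 0) → P = 190
  (10, 21) → P = 946

The binding constraints are 8x1 + x2 = 101 and x1 = 10.
Solving simultaneously gives x1 = 10, x2 = 21.

x1 = 10, x2 = 21, maximum P = 946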